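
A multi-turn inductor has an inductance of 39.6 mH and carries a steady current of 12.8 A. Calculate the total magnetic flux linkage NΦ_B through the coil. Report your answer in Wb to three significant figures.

NΦ_B ≈ 0.507 Wb

From L = NΦ_B/I, the flux linkage is NΦ_B = LI.
NΦ_B = (3.960×10^-2 H)(12.8 A) = 0.5069 Wb.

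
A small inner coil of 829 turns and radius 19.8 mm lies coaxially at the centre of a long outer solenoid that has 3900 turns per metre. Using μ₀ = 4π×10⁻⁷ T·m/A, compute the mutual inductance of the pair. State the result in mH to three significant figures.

M ≈ 5.00 mH

The outer solenoid produces a uniform field B₁ = μ₀n₁I₁ across the inner coil,
so the flux linkage is N₂Φ = N₂B₁A₂ = μ₀n₁N₂A₂·I₁, giving M = μ₀n₁N₂A₂.
A₂ = πr² = π(1.980×10^-2 m)² = 1.232×10^-3 m².
M = (4π×10⁻⁷)(3900)(829)(1.232×10^-3) = 5.004×10^-3 H.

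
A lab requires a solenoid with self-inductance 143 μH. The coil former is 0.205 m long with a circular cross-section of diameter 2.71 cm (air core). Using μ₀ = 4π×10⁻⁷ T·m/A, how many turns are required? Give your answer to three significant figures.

A = π(d/2)² = π(1.355×10^-2 m)² = 5.768×10^-4 m².
From L = μ₀N²A/ℓ, N = √(Lℓ / (μ₀A)).
N = √[(1.430×10^-4)(0.205) / ((4π×10⁻⁷)×5.768×10^-4)] = √(4.044×10^4) ≈ 201.1.

N ≈ 201 turns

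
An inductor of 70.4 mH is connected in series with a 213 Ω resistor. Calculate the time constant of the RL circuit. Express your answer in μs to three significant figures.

τ = L/R = (7.040×10^-2 H)/(213 Ω) = 3.305×10^-4 s.

τ ≈ 331 μs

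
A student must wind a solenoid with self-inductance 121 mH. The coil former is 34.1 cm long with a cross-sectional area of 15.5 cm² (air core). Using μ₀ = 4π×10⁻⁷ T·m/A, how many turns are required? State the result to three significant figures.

N ≈ 4600 turns

A = 15.5 cm² = 1.550×10^-3 m².
From L = μ₀N²A/ℓ, N = √(Lℓ / (μ₀A)).
N = √[(0.121)(0.341) / ((4π×10⁻⁷)×1.550×10^-3)] = √(2.118×10^7) ≈ 4602.6.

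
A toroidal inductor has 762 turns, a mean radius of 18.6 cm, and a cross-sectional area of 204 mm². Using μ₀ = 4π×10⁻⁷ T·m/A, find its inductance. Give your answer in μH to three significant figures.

L ≈ 127 μH

For a thin toroid, L = μ₀N²A/(2πR).
L = (4π×10⁻⁷)(762)²(2.040×10^-4) / (2π×0.186 m) = 1.274×10^-4 H.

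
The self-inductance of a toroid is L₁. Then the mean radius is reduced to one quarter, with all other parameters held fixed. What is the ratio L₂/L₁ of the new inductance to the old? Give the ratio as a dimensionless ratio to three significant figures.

L₂/L₁ = 4.00

For a toroid, L ∝ μᵣN²A/R.
L₂/L₁ = (0.25)^-1 = 4.00.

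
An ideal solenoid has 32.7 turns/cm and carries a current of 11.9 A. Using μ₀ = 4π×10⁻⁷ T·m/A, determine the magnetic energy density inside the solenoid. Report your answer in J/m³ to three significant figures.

B = μ₀nI = (4π×10⁻⁷)(3.270×10^3)(11.9) = 4.890×10^-2 T.
u = B²/(2μ₀) = (4.890×10^-2)²/(2×4π×10⁻⁷) = 951.4 J/m³.

u ≈ 951 J/m³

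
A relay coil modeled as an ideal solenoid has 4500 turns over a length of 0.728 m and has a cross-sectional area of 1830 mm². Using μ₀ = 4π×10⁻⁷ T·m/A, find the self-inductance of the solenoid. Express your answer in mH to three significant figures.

A = 1830 mm² = 1.830×10^-3 m².
For a long solenoid, L = μ₀N²A/ℓ.
L = (4π×10⁻⁷)(4500)²(1.830×10^-3)/(0.728 m) = 6.397×10^-2 H.

L ≈ 64.0 mH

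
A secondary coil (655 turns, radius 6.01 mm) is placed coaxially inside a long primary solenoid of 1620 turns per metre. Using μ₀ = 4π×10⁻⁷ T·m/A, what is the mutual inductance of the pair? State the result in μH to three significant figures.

The outer solenoid produces a uniform field B₁ = μ₀n₁I₁ across the inner coil,
so the flux linkage is N₂Φ = N₂B₁A₂ = μ₀n₁N₂A₂·I₁, giving M = μ₀n₁N₂A₂.
A₂ = πr² = π(6.010×10^-3 m)² = 1.1347×10^-4 m².
M = (4π×10⁻⁷)(1620)(655)(1.1347×10^-4) = 1.513×10^-4 H.

M ≈ 151 μH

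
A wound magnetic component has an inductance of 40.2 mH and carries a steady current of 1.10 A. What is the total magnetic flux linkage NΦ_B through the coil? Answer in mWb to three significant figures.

From L = NΦ_B/I, the flux linkage is NΦ_B = LI.
NΦ_B = (4.020×10^-2 H)(1.10 A) = 4.422×10^-2 Wb.

NΦ_B ≈ 44.2 mWb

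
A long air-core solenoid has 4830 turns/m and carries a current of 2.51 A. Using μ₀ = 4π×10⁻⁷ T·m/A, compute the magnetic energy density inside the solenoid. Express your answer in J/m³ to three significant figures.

B = μ₀nI = (4π×10⁻⁷)(4.830×10^3)(2.51) = 1.523×10^-2 T.
u = B²/(2μ₀) = (1.523×10^-2)²/(2×4π×10⁻⁷) = 92.347 J/m³.

u ≈ 92.3 J/m³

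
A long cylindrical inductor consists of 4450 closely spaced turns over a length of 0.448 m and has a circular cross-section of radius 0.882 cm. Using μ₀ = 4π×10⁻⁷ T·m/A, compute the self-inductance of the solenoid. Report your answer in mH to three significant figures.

A = πr² = π(8.820×10^-3 m)² = 2.444×10^-4 m².
For a long solenoid, L = μ₀N²A/ℓ.
L = (4π×10⁻⁷)(4450)²(2.444×10^-4)/(0.448 m) = 1.357×10^-2 H.

L ≈ 13.6 mH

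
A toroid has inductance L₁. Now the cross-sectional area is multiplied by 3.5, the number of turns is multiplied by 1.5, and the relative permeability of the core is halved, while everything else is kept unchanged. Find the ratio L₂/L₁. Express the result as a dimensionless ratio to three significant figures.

L₂/L₁ = 3.94

For a toroid, L ∝ μᵣN²A/R.
L₂/L₁ = (3.5) × (1.5)^2 × (0.5) = 3.94.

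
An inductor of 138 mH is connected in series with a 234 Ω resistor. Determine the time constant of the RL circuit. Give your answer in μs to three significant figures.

τ = L/R = (0.138 H)/(234 Ω) = 5.897×10^-4 s.

τ ≈ 590 μs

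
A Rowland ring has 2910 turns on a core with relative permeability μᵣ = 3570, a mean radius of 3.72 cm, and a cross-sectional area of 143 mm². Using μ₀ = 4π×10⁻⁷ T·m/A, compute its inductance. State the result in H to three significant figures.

L ≈ 23.2 H

For a thin toroid, L = μ₀μᵣN²A/(2πR).
L = (4π×10⁻⁷)(3570)(2910)²(1.430×10^-4) / (2π×3.720×10^-2 m) = 23.24 H.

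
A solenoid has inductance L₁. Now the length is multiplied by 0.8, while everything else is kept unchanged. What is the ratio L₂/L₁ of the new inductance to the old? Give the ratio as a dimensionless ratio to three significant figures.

For a solenoid, L ∝ μᵣN²A/ℓ.
L₂/L₁ = (0.8)^-1 = 1.25.

L₂/L₁ = 1.25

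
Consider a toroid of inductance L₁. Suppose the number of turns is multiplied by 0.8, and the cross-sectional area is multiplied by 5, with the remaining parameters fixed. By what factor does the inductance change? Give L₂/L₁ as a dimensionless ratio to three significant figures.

L₂/L₁ = 3.20

For a toroid, L ∝ μᵣN²A/R.
L₂/L₁ = (0.8)^2 × (5) = 3.20.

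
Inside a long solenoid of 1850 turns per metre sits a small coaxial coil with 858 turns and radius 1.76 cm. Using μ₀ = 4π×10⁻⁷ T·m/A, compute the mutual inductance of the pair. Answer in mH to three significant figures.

The outer solenoid produces a uniform field B₁ = μ₀n₁I₁ across the inner coil,
so the flux linkage is N₂Φ = N₂B₁A₂ = μ₀n₁N₂A₂·I₁, giving M = μ₀n₁N₂A₂.
A₂ = πr² = π(1.760×10^-2 m)² = 9.731×10^-4 m².
M = (4π×10⁻⁷)(1850)(858)(9.731×10^-4) = 1.941×10^-3 H.

M ≈ 1.94 mH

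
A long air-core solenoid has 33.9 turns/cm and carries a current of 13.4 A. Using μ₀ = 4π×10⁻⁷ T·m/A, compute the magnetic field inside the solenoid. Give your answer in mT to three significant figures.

B ≈ 57.1 mT

Inside a long solenoid, B = μ₀nI.
B = (4π×10⁻⁷)(3.390×10^3 m⁻¹)(13.4 A) = 5.708×10^-2 T.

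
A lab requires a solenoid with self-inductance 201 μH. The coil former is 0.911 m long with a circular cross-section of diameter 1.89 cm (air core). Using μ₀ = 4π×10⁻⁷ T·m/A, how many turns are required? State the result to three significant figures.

A = π(d/2)² = π(9.450×10^-3 m)² = 2.806×10^-4 m².
From L = μ₀N²A/ℓ, N = √(Lℓ / (μ₀A)).
N = √[(2.010×10^-4)(0.911) / ((4π×10⁻⁷)×2.806×10^-4)] = √(5.194×10^5) ≈ 720.7.

N ≈ 721 turns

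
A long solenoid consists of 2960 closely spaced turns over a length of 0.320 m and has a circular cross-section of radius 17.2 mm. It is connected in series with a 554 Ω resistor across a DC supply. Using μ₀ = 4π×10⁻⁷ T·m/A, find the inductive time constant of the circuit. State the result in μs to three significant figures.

A = πr² = π(1.720×10^-2 m)² = 9.294×10^-4 m².
L = μ₀N²A/ℓ = (4π×10⁻⁷)(2960)²(9.294×10^-4)/(0.32) = 3.198×10^-2 H.
τ = L/R = (3.198×10^-2)/(554) = 5.772×10^-5 s.

τ ≈ 57.7 μs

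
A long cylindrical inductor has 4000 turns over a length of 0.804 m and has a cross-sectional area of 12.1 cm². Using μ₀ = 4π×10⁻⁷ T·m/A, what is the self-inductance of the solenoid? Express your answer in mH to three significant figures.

A = 12.1 cm² = 1.210×10^-3 m².
For a long solenoid, L = μ₀N²A/ℓ.
L = (4π×10⁻⁷)(4000)²(1.210×10^-3)/(0.804 m) = 3.026×10^-2 H.

L ≈ 30.3 mH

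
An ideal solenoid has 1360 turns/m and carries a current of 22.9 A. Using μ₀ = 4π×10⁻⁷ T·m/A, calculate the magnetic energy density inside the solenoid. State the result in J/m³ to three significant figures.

B = μ₀nI = (4π×10⁻⁷)(1.360×10^3)(22.9) = 3.914×10^-2 T.
u = B²/(2μ₀) = (3.914×10^-2)²/(2×4π×10⁻⁷) = 609.4 J/m³.

u ≈ 609 J/m³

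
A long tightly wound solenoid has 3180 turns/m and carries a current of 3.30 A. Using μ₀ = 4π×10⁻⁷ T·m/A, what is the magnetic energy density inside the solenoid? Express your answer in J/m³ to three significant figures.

u ≈ 69.2 J/m³

B = μ₀nI = (4π×10⁻⁷)(3.180×10^3)(3.30) = 1.319×10^-2 T.
u = B²/(2μ₀) = (1.319×10^-2)²/(2×4π×10⁻⁷) = 69.19 J/m³.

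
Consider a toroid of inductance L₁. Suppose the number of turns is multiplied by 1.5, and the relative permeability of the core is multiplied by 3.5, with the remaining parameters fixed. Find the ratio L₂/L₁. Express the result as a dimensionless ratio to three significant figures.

For a toroid, L ∝ μᵣN²A/R.
L₂/L₁ = (1.5)^2 × (3.5) = 7.88.

L₂/L₁ = 7.88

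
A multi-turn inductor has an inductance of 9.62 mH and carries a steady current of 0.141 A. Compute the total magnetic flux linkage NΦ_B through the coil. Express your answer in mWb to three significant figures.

From L = NΦ_B/I, the flux linkage is NΦ_B = LI.
NΦ_B = (9.620×10^-3 H)(0.141 A) = 1.356×10^-3 Wb.

NΦ_B ≈ 1.36 mWb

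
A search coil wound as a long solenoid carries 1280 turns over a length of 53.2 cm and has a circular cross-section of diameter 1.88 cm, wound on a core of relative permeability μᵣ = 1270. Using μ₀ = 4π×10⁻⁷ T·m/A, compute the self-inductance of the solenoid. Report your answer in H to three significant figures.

L ≈ 1.36 H

A = π(d/2)² = π(9.400×10^-3 m)² = 2.776×10^-4 m².
For a long solenoid, L = μ₀μᵣN²A/ℓ.
L = (4π×10⁻⁷)(1270)(1280)²(2.776×10^-4)/(0.532 m) = 1.364 H.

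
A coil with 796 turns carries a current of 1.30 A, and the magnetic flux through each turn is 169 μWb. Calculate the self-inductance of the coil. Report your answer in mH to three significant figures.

L ≈ 103 mH

Self-inductance is defined by L = NΦ_B/I (flux linkage over current).
L = (796)(1.690×10^-4 Wb)/(1.30 A) = 0.10348 H.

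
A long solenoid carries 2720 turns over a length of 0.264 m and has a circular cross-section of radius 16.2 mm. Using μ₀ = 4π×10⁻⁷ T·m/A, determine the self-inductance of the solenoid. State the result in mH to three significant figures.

A = πr² = π(1.620×10^-2 m)² = 8.2448×10^-4 m².
For a long solenoid, L = μ₀N²A/ℓ.
L = (4π×10⁻⁷)(2720)²(8.2448×10^-4)/(0.264 m) = 2.904×10^-2 H.

L ≈ 29.0 mH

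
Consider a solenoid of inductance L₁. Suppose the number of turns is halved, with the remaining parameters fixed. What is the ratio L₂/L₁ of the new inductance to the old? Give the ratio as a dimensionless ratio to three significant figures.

For a solenoid, L ∝ μᵣN²A/ℓ.
L₂/L₁ = (0.5)^2 = 0.250.

L₂/L₁ = 0.250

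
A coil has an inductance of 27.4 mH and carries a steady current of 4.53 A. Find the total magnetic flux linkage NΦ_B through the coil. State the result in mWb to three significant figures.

From L = NΦ_B/I, the flux linkage is NΦ_B = LI.
NΦ_B = (2.740×10^-2 H)(4.53 A) = 0.1241 Wb.

NΦ_B ≈ 124 mWb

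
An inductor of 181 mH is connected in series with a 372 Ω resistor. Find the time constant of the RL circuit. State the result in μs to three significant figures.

τ = L/R = (0.181 H)/(372 Ω) = 4.866×10^-4 s.

τ ≈ 487 μs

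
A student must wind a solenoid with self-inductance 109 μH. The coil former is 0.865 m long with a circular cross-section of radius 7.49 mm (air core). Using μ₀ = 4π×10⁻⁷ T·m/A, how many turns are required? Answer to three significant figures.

N ≈ 652 turns

A = πr² = π(7.490×10^-3 m)² = 1.762×10^-4 m².
From L = μ₀N²A/ℓ, N = √(Lℓ / (μ₀A)).
N = √[(1.090×10^-4)(0.865) / ((4π×10⁻⁷)×1.762×10^-4)] = √(4.257×10^5) ≈ 652.47.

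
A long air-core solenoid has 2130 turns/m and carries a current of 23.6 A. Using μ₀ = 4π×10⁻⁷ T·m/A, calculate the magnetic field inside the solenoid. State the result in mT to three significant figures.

Inside a long solenoid, B = μ₀nI.
B = (4π×10⁻⁷)(2.130×10^3 m⁻¹)(23.6 A) = 6.317×10^-2 T.

B ≈ 63.2 mT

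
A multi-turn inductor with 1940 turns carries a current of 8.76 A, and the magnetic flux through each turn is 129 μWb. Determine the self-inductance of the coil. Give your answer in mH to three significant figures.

Self-inductance is defined by L = NΦ_B/I (flux linkage over current).
L = (1940)(1.290×10^-4 Wb)/(8.76 A) = 2.857×10^-2 H.

L ≈ 28.6 mH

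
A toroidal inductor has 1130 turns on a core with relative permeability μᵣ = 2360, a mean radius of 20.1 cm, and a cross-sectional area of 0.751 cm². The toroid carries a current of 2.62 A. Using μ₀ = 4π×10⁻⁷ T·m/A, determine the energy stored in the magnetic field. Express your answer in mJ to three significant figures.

U ≈ 773 mJ

L = μ₀μᵣN²A/(2πR) = (4π×10⁻⁷)(2360)(1130)²(7.510×10^-5)/(2π×0.201) = 0.2252 H.
U = ½LI² = ½(0.2252)(2.62)² = 0.7729 J.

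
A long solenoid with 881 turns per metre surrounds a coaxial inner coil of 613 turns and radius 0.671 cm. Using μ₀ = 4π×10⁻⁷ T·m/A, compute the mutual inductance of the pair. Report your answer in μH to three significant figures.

M ≈ 96.0 μH

The outer solenoid produces a uniform field B₁ = μ₀n₁I₁ across the inner coil,
so the flux linkage is N₂Φ = N₂B₁A₂ = μ₀n₁N₂A₂·I₁, giving M = μ₀n₁N₂A₂.
A₂ = πr² = π(6.710×10^-3 m)² = 1.414×10^-4 m².
M = (4π×10⁻⁷)(881)(613)(1.414×10^-4) = 9.599×10^-5 H.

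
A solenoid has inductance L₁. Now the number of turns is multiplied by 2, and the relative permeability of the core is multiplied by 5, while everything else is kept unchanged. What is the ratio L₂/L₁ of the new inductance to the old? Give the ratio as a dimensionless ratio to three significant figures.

L₂/L₁ = 20.0

For a solenoid, L ∝ μᵣN²A/ℓ.
L₂/L₁ = (2)^2 × (5) = 20.0.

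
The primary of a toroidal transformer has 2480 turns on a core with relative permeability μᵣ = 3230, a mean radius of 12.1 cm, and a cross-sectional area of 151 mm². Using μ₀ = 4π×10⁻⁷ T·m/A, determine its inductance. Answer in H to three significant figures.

For a thin toroid, L = μ₀μᵣN²A/(2πR).
L = (4π×10⁻⁷)(3230)(2480)²(1.510×10^-4) / (2π×0.121 m) = 4.958 H.

L ≈ 4.96 H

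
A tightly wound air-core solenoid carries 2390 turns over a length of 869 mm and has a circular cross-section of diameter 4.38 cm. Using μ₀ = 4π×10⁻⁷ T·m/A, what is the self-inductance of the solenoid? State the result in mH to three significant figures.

A = π(d/2)² = π(2.190×10^-2 m)² = 1.507×10^-3 m².
For a long solenoid, L = μ₀N²A/ℓ.
L = (4π×10⁻⁷)(2390)²(1.507×10^-3)/(0.869 m) = 1.2446×10^-2 H.

L ≈ 12.4 mH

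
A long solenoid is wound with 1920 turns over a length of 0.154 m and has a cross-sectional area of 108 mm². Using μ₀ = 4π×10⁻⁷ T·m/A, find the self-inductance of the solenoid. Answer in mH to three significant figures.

A = 108 mm² = 1.080×10^-4 m².
For a long solenoid, L = μ₀N²A/ℓ.
L = (4π×10⁻⁷)(1920)²(1.080×10^-4)/(0.154 m) = 3.249×10^-3 H.

L ≈ 3.25 mH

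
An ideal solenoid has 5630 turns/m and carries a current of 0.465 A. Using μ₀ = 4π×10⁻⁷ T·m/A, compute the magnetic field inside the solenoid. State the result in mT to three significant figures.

Inside a long solenoid, B = μ₀nI.
B = (4π×10⁻⁷)(5.630×10^3 m⁻¹)(0.465 A) = 3.290×10^-3 T.

B ≈ 3.29 mT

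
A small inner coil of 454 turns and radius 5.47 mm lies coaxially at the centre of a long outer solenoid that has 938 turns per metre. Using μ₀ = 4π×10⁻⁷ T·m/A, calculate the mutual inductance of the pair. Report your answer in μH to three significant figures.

M ≈ 50.3 μH

The outer solenoid produces a uniform field B₁ = μ₀n₁I₁ across the inner coil,
so the flux linkage is N₂Φ = N₂B₁A₂ = μ₀n₁N₂A₂·I₁, giving M = μ₀n₁N₂A₂.
A₂ = πr² = π(5.470×10^-3 m)² = 9.400×10^-5 m².
M = (4π×10⁻⁷)(938)(454)(9.400×10^-5) = 5.030×10^-5 H.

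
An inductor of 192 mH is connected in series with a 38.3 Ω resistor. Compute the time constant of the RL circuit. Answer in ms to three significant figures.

τ = L/R = (0.192 H)/(38.3 Ω) = 5.013×10^-3 s.

τ ≈ 5.01 ms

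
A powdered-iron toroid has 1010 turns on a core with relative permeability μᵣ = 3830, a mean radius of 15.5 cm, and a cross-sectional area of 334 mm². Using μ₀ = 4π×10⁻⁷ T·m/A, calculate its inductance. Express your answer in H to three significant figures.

For a thin toroid, L = μ₀μᵣN²A/(2πR).
L = (4π×10⁻⁷)(3830)(1010)²(3.340×10^-4) / (2π×0.155 m) = 1.684 H.

L ≈ 1.68 H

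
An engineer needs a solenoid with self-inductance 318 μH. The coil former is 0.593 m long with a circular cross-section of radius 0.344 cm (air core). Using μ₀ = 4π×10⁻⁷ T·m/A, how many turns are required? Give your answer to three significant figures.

A = πr² = π(3.440×10^-3 m)² = 3.718×10^-5 m².
From L = μ₀N²A/ℓ, N = √(Lℓ / (μ₀A)).
N = √[(3.180×10^-4)(0.593) / ((4π×10⁻⁷)×3.718×10^-5)] = √(4.037×10^6) ≈ 2009.1.

N ≈ 2010 turns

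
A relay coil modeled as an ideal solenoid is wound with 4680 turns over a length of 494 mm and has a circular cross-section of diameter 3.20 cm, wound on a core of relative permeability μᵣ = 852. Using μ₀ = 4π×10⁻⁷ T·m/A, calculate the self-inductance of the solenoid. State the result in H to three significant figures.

A = π(d/2)² = π(1.600×10^-2 m)² = 8.042×10^-4 m².
For a long solenoid, L = μ₀μᵣN²A/ℓ.
L = (4π×10⁻⁷)(852)(4680)²(8.042×10^-4)/(0.494 m) = 38.18 H.

L ≈ 38.2 H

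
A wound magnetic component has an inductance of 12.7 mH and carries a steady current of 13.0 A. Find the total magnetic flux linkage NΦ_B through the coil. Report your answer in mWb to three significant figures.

NΦ_B ≈ 165 mWb

From L = NΦ_B/I, the flux linkage is NΦ_B = LI.
NΦ_B = (1.270×10^-2 H)(13.0 A) = 0.1651 Wb.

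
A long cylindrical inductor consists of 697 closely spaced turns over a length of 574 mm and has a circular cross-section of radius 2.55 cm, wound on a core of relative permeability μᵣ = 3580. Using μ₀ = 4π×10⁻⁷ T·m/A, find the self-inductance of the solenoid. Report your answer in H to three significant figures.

L ≈ 7.78 H

A = πr² = π(2.550×10^-2 m)² = 2.043×10^-3 m².
For a long solenoid, L = μ₀μᵣN²A/ℓ.
L = (4π×10⁻⁷)(3580)(697)²(2.043×10^-3)/(0.574 m) = 7.778 H.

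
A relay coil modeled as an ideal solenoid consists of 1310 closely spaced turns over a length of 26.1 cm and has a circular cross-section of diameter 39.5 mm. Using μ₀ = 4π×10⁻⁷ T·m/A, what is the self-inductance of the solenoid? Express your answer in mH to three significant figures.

L ≈ 10.1 mH

A = π(d/2)² = π(1.975×10^-2 m)² = 1.225×10^-3 m².
For a long solenoid, L = μ₀N²A/ℓ.
L = (4π×10⁻⁷)(1310)²(1.225×10^-3)/(0.261 m) = 1.013×10^-2 H.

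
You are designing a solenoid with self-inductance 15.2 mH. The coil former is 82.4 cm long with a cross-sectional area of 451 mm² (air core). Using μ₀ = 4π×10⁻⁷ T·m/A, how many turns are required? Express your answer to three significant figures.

A = 451 mm² = 4.510×10^-4 m².
From L = μ₀N²A/ℓ, N = √(Lℓ / (μ₀A)).
N = √[(1.520×10^-2)(0.824) / ((4π×10⁻⁷)×4.510×10^-4)] = √(2.210×10^7) ≈ 4701.0.

N ≈ 4700 turns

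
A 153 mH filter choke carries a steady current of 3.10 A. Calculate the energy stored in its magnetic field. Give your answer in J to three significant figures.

Stored magnetic energy: U = ½LI².
U = ½(0.153 H)(3.10 A)² = 0.7352 J.

U ≈ 0.735 J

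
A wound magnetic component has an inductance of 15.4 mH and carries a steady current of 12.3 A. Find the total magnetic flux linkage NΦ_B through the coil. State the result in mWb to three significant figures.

NΦ_B ≈ 189 mWb

From L = NΦ_B/I, the flux linkage is NΦ_B = LI.
NΦ_B = (1.540×10^-2 H)(12.3 A) = 0.1894 Wb.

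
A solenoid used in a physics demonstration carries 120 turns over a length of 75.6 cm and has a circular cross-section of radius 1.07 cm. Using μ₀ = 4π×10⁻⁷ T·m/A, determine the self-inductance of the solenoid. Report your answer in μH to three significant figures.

A = πr² = π(1.070×10^-2 m)² = 3.597×10^-4 m².
For a long solenoid, L = μ₀N²A/ℓ.
L = (4π×10⁻⁷)(120)²(3.597×10^-4)/(0.756 m) = 8.609×10^-6 H.

L ≈ 8.61 μH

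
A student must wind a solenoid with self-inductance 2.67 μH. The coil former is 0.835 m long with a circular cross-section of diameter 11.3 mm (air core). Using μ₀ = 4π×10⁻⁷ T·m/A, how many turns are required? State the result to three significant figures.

A = π(d/2)² = π(5.650×10^-3 m)² = 1.003×10^-4 m².
From L = μ₀N²A/ℓ, N = √(Lℓ / (μ₀A)).
N = √[(2.670×10^-6)(0.835) / ((4π×10⁻⁷)×1.003×10^-4)] = √(1.769×10^4) ≈ 133.0.

N ≈ 133 turns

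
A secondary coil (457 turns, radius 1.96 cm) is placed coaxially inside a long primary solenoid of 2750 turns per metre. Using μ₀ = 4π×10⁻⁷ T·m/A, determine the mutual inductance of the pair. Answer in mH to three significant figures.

M ≈ 1.91 mH

The outer solenoid produces a uniform field B₁ = μ₀n₁I₁ across the inner coil,
so the flux linkage is N₂Φ = N₂B₁A₂ = μ₀n₁N₂A₂·I₁, giving M = μ₀n₁N₂A₂.
A₂ = πr² = π(1.960×10^-2 m)² = 1.207×10^-3 m².
M = (4π×10⁻⁷)(2750)(457)(1.207×10^-3) = 1.906×10^-3 H.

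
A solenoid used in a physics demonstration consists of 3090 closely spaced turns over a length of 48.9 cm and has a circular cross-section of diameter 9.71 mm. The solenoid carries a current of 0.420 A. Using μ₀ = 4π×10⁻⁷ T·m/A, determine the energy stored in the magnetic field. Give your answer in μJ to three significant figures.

A = π(d/2)² = π(4.855×10^-3 m)² = 7.405×10^-5 m².
L = μ₀N²A/ℓ = (4π×10⁻⁷)(3090)²(7.405×10^-5)/(0.489) = 1.817×10^-3 H.
U = ½LI² = ½(1.817×10^-3)(0.420)² = 1.603×10^-4 J.

U ≈ 160 μJ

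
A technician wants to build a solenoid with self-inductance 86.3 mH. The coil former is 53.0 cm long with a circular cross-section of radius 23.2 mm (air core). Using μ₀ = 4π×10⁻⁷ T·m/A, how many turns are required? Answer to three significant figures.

A = πr² = π(2.320×10^-2 m)² = 1.691×10^-3 m².
From L = μ₀N²A/ℓ, N = √(Lℓ / (μ₀A)).
N = √[(8.630×10^-2)(0.53) / ((4π×10⁻⁷)×1.691×10^-3)] = √(2.153×10^7) ≈ 4639.5.

N ≈ 4640 turns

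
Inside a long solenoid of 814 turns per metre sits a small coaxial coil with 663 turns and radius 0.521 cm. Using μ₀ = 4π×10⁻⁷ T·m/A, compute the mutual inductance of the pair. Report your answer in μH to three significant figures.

M ≈ 57.8 μH

The outer solenoid produces a uniform field B₁ = μ₀n₁I₁ across the inner coil,
so the flux linkage is N₂Φ = N₂B₁A₂ = μ₀n₁N₂A₂·I₁, giving M = μ₀n₁N₂A₂.
A₂ = πr² = π(5.210×10^-3 m)² = 8.528×10^-5 m².
M = (4π×10⁻⁷)(814)(663)(8.528×10^-5) = 5.783×10^-5 H.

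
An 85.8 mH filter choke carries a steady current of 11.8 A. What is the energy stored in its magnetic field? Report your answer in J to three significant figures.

Stored magnetic energy: U = ½LI².
U = ½(8.580×10^-2 H)(11.8 A)² = 5.973 J.

U ≈ 5.97 J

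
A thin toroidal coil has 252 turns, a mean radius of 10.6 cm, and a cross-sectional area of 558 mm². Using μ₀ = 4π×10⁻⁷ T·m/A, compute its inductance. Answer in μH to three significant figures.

L ≈ 66.9 μH

For a thin toroid, L = μ₀N²A/(2πR).
L = (4π×10⁻⁷)(252)²(5.580×10^-4) / (2π×0.106 m) = 6.686×10^-5 H.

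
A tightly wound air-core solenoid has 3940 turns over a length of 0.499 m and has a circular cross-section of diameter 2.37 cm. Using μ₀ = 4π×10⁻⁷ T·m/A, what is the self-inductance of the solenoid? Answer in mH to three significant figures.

L ≈ 17.2 mH

A = π(d/2)² = π(1.185×10^-2 m)² = 4.412×10^-4 m².
For a long solenoid, L = μ₀N²A/ℓ.
L = (4π×10⁻⁷)(3940)²(4.412×10^-4)/(0.499 m) = 1.7246×10^-2 H.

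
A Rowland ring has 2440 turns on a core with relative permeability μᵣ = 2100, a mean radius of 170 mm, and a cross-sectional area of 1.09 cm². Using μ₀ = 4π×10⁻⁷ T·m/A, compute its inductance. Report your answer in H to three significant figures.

L ≈ 1.60 H

For a thin toroid, L = μ₀μᵣN²A/(2πR).
L = (4π×10⁻⁷)(2100)(2440)²(1.090×10^-4) / (2π×0.17 m) = 1.603 H.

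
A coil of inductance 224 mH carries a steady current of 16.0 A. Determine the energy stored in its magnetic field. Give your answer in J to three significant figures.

U ≈ 28.7 J

Stored magnetic energy: U = ½LI².
U = ½(0.224 H)(16.0 A)² = 28.67 J.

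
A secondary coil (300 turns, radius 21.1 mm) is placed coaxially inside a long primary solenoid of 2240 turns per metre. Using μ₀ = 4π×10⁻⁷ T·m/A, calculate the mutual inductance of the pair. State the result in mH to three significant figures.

The outer solenoid produces a uniform field B₁ = μ₀n₁I₁ across the inner coil,
so the flux linkage is N₂Φ = N₂B₁A₂ = μ₀n₁N₂A₂·I₁, giving M = μ₀n₁N₂A₂.
A₂ = πr² = π(2.110×10^-2 m)² = 1.399×10^-3 m².
M = (4π×10⁻⁷)(2240)(300)(1.399×10^-3) = 1.181×10^-3 H.

M ≈ 1.18 mH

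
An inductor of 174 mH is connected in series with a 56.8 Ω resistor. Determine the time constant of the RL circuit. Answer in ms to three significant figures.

τ ≈ 3.06 ms

τ = L/R = (0.174 H)/(56.8 Ω) = 3.063×10^-3 s.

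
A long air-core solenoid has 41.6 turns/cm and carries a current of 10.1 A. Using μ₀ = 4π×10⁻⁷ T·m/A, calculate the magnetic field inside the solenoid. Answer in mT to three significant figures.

Inside a long solenoid, B = μ₀nI.
B = (4π×10⁻⁷)(4.160×10^3 m⁻¹)(10.1 A) = 5.280×10^-2 T.

B ≈ 52.8 mT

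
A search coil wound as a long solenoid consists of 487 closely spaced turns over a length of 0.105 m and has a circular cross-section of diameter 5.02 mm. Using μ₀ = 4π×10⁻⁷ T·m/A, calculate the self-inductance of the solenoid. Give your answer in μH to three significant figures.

L ≈ 56.2 μH

A = π(d/2)² = π(2.510×10^-3 m)² = 1.979×10^-5 m².
For a long solenoid, L = μ₀N²A/ℓ.
L = (4π×10⁻⁷)(487)²(1.979×10^-5)/(0.105 m) = 5.618×10^-5 H.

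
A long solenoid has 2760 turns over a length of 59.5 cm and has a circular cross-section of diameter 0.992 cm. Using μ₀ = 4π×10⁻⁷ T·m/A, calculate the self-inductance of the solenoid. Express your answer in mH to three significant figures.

A = π(d/2)² = π(4.960×10^-3 m)² = 7.729×10^-5 m².
For a long solenoid, L = μ₀N²A/ℓ.
L = (4π×10⁻⁷)(2760)²(7.729×10^-5)/(0.595 m) = 1.243×10^-3 H.

L ≈ 1.24 mH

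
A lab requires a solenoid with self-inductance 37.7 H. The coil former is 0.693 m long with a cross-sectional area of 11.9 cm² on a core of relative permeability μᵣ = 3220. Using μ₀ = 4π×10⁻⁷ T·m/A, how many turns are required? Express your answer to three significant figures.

N ≈ 2330 turns

A = 11.9 cm² = 1.190×10^-3 m².
From L = μ₀μᵣN²A/ℓ, N = √(Lℓ / (μ₀μᵣA)).
N = √[(37.7)(0.693) / ((4π×10⁻⁷)(3220)×1.190×10^-3)] = √(5.426×10^6) ≈ 2329.3.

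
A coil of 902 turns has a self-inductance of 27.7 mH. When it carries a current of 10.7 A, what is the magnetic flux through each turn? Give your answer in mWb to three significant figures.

Φ_B ≈ 0.329 mWb

From L = NΦ_B/I, the flux per turn is Φ_B = LI/N.
Φ_B = (2.770×10^-2 H)(10.7 A)/902 = 3.286×10^-4 Wb.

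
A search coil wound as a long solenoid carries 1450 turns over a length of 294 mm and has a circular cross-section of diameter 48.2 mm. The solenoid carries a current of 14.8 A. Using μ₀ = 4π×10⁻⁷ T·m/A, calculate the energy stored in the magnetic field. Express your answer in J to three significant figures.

A = π(d/2)² = π(2.410×10^-2 m)² = 1.8247×10^-3 m².
L = μ₀N²A/ℓ = (4π×10⁻⁷)(1450)²(1.8247×10^-3)/(0.294) = 1.640×10^-2 H.
U = ½LI² = ½(1.640×10^-2)(14.8)² = 1.796 J.

U ≈ 1.80 J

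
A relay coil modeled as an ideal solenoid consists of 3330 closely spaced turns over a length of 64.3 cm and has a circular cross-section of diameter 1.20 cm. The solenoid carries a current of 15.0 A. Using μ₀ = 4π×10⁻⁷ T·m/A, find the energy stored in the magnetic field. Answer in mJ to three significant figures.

U ≈ 276 mJ

A = π(d/2)² = π(6.000×10^-3 m)² = 1.131×10^-4 m².
L = μ₀N²A/ℓ = (4π×10⁻⁷)(3330)²(1.131×10^-4)/(0.643) = 2.451×10^-3 H.
U = ½LI² = ½(2.451×10^-3)(15.0)² = 0.2757 J.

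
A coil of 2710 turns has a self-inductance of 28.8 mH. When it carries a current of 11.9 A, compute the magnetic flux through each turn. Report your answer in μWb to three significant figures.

Φ_B ≈ 126 μWb

From L = NΦ_B/I, the flux per turn is Φ_B = LI/N.
Φ_B = (2.880×10^-2 H)(11.9 A)/2710 = 1.2646×10^-4 Wb.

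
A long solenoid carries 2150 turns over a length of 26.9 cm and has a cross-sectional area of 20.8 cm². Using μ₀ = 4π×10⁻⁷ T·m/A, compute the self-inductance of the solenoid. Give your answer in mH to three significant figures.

A = 20.8 cm² = 2.080×10^-3 m².
For a long solenoid, L = μ₀N²A/ℓ.
L = (4π×10⁻⁷)(2150)²(2.080×10^-3)/(0.269 m) = 4.492×10^-2 H.

L ≈ 44.9 mH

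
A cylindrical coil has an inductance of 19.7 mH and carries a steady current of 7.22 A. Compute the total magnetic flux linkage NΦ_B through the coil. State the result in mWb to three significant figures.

From L = NΦ_B/I, the flux linkage is NΦ_B = LI.
NΦ_B = (1.970×10^-2 H)(7.22 A) = 0.1422 Wb.

NΦ_B ≈ 142 mWb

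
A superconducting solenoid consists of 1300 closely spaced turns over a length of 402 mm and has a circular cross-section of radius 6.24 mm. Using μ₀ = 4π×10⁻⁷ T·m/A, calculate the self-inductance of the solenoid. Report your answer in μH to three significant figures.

A = πr² = π(6.240×10^-3 m)² = 1.223×10^-4 m².
For a long solenoid, L = μ₀N²A/ℓ.
L = (4π×10⁻⁷)(1300)²(1.223×10^-4)/(0.402 m) = 6.462×10^-4 H.

L ≈ 646 μH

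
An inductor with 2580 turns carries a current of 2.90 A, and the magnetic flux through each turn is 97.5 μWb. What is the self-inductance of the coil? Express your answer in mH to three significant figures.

Self-inductance is defined by L = NΦ_B/I (flux linkage over current).
L = (2580)(9.750×10^-5 Wb)/(2.90 A) = 8.674×10^-2 H.

L ≈ 86.7 mH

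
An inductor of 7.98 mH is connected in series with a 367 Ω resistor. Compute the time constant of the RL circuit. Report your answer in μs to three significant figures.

τ ≈ 21.7 μs

τ = L/R = (7.980×10^-3 H)/(367 Ω) = 2.174×10^-5 s.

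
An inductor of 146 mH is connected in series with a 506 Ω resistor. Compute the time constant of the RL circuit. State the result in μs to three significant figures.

τ ≈ 289 μs

τ = L/R = (0.146 H)/(506 Ω) = 2.885×10^-4 s.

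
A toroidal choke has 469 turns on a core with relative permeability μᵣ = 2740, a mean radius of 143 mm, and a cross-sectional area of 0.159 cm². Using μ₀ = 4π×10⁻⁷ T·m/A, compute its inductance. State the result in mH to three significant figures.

For a thin toroid, L = μ₀μᵣN²A/(2πR).
L = (4π×10⁻⁷)(2740)(469)²(1.590×10^-5) / (2π×0.143 m) = 1.340×10^-2 H.

L ≈ 13.4 mH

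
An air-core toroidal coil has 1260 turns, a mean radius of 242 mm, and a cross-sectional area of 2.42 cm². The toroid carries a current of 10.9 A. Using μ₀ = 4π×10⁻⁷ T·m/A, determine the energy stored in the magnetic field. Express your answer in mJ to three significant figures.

L = μ₀N²A/(2πR) = (4π×10⁻⁷)(1260)²(2.420×10^-4)/(2π×0.242) = 3.175×10^-4 H.
U = ½LI² = ½(3.175×10^-4)(10.9)² = 1.886×10^-2 J.

U ≈ 18.9 mJ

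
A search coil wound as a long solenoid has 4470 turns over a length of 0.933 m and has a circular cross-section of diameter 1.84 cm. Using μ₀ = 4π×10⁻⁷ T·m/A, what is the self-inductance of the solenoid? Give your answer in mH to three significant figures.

A = π(d/2)² = π(9.200×10^-3 m)² = 2.659×10^-4 m².
For a long solenoid, L = μ₀N²A/ℓ.
L = (4π×10⁻⁷)(4470)²(2.659×10^-4)/(0.933 m) = 7.156×10^-3 H.

L ≈ 7.16 mH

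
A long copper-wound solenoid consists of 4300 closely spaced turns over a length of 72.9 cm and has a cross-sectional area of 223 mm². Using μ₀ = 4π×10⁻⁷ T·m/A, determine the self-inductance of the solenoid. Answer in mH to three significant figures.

A = 223 mm² = 2.230×10^-4 m².
For a long solenoid, L = μ₀N²A/ℓ.
L = (4π×10⁻⁷)(4300)²(2.230×10^-4)/(0.729 m) = 7.108×10^-3 H.

L ≈ 7.11 mH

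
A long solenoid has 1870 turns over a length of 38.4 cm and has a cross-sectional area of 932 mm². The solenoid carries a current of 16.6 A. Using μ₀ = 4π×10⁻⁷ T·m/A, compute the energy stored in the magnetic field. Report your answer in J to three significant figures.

U ≈ 1.47 J

A = 932 mm² = 9.320×10^-4 m².
L = μ₀N²A/ℓ = (4π×10⁻⁷)(1870)²(9.320×10^-4)/(0.384) = 1.067×10^-2 H.
U = ½LI² = ½(1.067×10^-2)(16.6)² = 1.469 J.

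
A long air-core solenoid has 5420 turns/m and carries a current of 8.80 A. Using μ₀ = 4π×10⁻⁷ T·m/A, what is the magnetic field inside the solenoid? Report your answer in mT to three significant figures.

B ≈ 59.9 mT

Inside a long solenoid, B = μ₀nI.
B = (4π×10⁻⁷)(5.420×10^3 m⁻¹)(8.80 A) = 5.994×10^-2 T.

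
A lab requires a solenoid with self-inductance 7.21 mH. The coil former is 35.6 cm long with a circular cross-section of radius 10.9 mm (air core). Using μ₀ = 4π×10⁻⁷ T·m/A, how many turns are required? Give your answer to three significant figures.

N ≈ 2340 turns

A = πr² = π(1.090×10^-2 m)² = 3.733×10^-4 m².
From L = μ₀N²A/ℓ, N = √(Lℓ / (μ₀A)).
N = √[(7.210×10^-3)(0.356) / ((4π×10⁻⁷)×3.733×10^-4)] = √(5.472×10^6) ≈ 2339.3.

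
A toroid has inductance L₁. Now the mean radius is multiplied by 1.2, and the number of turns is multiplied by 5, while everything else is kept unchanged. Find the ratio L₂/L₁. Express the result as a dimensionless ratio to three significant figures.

For a toroid, L ∝ μᵣN²A/R.
L₂/L₁ = (1.2)^-1 × (5)^2 = 20.8.

L₂/L₁ = 20.8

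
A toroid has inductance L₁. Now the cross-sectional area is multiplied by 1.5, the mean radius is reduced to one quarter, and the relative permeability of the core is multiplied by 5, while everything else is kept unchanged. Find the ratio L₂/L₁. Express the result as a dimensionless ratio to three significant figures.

For a toroid, L ∝ μᵣN²A/R.
L₂/L₁ = (1.5) × (0.25)^-1 × (5) = 30.0.

L₂/L₁ = 30.0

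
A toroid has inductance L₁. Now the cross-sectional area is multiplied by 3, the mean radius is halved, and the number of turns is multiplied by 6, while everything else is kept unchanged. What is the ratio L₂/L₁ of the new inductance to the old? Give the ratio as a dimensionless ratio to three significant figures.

L₂/L₁ = 216

For a toroid, L ∝ μᵣN²A/R.
L₂/L₁ = (3) × (0.5)^-1 × (6)^2 = 216.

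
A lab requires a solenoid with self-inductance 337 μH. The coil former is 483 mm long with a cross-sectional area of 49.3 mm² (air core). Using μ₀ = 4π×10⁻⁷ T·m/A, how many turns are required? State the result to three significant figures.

N ≈ 1620 turns

A = 49.3 mm² = 4.930×10^-5 m².
From L = μ₀N²A/ℓ, N = √(Lℓ / (μ₀A)).
N = √[(3.370×10^-4)(0.483) / ((4π×10⁻⁷)×4.930×10^-5)] = √(2.627×10^6) ≈ 1620.9.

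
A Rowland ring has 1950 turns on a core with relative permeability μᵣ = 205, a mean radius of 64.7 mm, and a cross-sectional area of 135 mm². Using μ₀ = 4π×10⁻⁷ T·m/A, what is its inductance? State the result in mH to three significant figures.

L ≈ 325 mH

For a thin toroid, L = μ₀μᵣN²A/(2πR).
L = (4π×10⁻⁷)(205)(1950)²(1.350×10^-4) / (2π×6.470×10^-2 m) = 0.3253 H.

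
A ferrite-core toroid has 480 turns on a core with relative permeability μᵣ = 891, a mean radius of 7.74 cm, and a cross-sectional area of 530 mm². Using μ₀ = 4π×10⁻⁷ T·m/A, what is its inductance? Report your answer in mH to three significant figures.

For a thin toroid, L = μ₀μᵣN²A/(2πR).
L = (4π×10⁻⁷)(891)(480)²(5.300×10^-4) / (2π×7.740×10^-2 m) = 0.2811 H.

L ≈ 281 mH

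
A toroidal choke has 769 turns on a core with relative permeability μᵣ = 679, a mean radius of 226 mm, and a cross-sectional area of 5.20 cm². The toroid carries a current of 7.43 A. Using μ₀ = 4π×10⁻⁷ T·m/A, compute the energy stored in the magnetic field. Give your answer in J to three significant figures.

U ≈ 5.10 J

L = μ₀μᵣN²A/(2πR) = (4π×10⁻⁷)(679)(769)²(5.200×10^-4)/(2π×0.226) = 0.1848 H.
U = ½LI² = ½(0.1848)(7.43)² = 5.1 J.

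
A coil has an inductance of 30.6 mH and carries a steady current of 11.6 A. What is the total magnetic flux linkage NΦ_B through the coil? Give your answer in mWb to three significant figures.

NΦ_B ≈ 355 mWb

From L = NΦ_B/I, the flux linkage is NΦ_B = LI.
NΦ_B = (3.060×10^-2 H)(11.6 A) = 0.355 Wb.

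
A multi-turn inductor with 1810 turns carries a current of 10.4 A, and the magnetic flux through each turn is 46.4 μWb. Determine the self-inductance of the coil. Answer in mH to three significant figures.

L ≈ 8.08 mH

Self-inductance is defined by L = NΦ_B/I (flux linkage over current).
L = (1810)(4.640×10^-5 Wb)/(10.4 A) = 8.075×10^-3 H.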